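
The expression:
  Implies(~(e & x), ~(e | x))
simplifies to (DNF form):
(e & x) | (~e & ~x)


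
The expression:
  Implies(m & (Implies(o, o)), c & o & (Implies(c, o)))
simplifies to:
~m | (c & o)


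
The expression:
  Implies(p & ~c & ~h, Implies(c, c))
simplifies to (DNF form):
True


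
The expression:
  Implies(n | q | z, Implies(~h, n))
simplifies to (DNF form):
h | n | (~q & ~z)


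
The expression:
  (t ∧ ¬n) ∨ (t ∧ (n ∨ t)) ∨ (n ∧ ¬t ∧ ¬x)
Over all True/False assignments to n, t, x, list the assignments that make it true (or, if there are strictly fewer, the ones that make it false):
is false only for:
  n=False, t=False, x=False;
  n=False, t=False, x=True;
  n=True, t=False, x=True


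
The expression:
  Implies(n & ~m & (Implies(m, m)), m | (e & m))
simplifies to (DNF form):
m | ~n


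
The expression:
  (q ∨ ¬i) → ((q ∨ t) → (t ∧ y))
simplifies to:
(i ∧ ¬q) ∨ (t ∧ y) ∨ (¬q ∧ ¬t)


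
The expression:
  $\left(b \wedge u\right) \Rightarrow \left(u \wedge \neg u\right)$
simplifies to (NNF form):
$\neg b \vee \neg u$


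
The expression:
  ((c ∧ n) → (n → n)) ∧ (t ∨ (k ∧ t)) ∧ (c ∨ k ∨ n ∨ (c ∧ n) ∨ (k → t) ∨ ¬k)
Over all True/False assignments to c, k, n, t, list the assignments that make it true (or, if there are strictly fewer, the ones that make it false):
is true only for:
  c=False, k=False, n=False, t=True;
  c=False, k=False, n=True, t=True;
  c=False, k=True, n=False, t=True;
  c=False, k=True, n=True, t=True;
  c=True, k=False, n=False, t=True;
  c=True, k=False, n=True, t=True;
  c=True, k=True, n=False, t=True;
  c=True, k=True, n=True, t=True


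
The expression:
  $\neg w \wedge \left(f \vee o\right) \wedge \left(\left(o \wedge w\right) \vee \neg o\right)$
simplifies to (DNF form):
$f \wedge \neg o \wedge \neg w$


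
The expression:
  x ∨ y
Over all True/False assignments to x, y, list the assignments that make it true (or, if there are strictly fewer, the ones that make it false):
is false only for:
  x=False, y=False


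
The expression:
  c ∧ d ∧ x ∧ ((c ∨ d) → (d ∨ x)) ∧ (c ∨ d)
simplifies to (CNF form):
c ∧ d ∧ x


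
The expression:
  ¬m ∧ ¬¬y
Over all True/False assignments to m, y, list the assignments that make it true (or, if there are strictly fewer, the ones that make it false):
is true only for:
  m=False, y=True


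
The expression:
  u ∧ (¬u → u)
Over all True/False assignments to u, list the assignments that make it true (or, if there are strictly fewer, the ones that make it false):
is true only for:
  u=True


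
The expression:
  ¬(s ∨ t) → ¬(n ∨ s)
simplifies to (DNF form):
s ∨ t ∨ ¬n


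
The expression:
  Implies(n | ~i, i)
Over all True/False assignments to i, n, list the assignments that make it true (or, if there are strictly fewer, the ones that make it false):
is true only for:
  i=True, n=False;
  i=True, n=True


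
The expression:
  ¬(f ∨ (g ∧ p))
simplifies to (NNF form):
¬f ∧ (¬g ∨ ¬p)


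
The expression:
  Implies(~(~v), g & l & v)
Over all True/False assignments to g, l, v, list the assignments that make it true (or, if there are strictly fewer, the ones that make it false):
is false only for:
  g=False, l=False, v=True;
  g=False, l=True, v=True;
  g=True, l=False, v=True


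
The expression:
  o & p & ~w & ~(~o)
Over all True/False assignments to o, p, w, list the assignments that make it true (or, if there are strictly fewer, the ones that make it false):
is true only for:
  o=True, p=True, w=False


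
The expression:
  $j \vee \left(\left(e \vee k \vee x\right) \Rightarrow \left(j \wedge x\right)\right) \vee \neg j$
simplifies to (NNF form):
$\text{True}$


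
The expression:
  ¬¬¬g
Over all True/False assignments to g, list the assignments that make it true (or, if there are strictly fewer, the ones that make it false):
is true only for:
  g=False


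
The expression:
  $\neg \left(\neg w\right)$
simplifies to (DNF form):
$w$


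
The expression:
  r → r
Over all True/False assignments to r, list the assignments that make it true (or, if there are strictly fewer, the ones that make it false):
is always true.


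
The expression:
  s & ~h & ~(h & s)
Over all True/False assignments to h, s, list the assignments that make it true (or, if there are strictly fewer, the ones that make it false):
is true only for:
  h=False, s=True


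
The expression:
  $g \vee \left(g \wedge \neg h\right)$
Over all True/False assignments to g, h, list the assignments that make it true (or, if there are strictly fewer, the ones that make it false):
is true only for:
  g=True, h=False;
  g=True, h=True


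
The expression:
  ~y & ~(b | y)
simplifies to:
~b & ~y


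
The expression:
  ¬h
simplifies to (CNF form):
¬h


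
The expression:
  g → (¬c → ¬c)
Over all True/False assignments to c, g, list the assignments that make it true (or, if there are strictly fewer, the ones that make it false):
is always true.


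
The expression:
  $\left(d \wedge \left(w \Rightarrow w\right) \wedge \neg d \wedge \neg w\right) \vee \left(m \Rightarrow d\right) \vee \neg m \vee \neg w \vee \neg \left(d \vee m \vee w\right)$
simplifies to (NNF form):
$d \vee \neg m \vee \neg w$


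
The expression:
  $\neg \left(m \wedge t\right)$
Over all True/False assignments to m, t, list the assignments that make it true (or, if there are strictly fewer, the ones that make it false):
is false only for:
  m=True, t=True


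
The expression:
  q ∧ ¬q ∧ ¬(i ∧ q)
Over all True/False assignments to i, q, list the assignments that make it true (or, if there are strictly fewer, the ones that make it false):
is never true.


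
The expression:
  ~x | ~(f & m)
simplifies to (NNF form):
~f | ~m | ~x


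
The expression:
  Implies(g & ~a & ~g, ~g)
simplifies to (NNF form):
True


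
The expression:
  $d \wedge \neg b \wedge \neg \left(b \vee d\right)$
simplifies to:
$\text{False}$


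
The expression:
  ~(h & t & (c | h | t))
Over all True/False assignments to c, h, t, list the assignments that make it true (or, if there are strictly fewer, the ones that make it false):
is false only for:
  c=False, h=True, t=True;
  c=True, h=True, t=True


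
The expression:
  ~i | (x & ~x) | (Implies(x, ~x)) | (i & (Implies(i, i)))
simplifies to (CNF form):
True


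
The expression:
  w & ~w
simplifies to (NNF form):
False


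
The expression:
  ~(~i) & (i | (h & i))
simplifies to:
i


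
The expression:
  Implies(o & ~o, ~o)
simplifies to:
True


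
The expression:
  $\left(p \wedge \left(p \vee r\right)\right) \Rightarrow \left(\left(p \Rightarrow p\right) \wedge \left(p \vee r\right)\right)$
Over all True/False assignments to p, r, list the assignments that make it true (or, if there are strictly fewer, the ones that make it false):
is always true.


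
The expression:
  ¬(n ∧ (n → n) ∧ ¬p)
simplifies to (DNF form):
p ∨ ¬n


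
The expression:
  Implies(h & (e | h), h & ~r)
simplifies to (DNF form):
~h | ~r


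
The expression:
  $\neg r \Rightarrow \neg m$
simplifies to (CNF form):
$r \vee \neg m$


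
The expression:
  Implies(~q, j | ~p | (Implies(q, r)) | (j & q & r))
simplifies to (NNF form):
True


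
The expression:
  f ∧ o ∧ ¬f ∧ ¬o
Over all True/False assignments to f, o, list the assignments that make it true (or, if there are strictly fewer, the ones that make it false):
is never true.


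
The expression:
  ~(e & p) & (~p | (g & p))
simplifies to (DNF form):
~p | (g & ~e)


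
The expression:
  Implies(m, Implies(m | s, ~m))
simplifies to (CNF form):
~m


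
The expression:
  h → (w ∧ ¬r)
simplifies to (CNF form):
(w ∨ ¬h) ∧ (¬h ∨ ¬r)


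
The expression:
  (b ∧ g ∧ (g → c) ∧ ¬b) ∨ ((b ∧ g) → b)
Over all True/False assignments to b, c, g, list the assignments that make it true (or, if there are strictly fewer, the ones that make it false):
is always true.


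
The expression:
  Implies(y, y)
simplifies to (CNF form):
True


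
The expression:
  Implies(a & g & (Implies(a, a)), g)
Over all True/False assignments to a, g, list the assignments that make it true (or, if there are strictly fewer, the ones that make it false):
is always true.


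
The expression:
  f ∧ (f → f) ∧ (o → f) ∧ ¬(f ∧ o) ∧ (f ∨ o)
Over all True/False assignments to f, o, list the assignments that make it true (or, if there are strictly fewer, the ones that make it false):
is true only for:
  f=True, o=False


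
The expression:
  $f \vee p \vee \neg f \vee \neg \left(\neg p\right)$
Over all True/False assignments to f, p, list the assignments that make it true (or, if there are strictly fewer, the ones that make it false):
is always true.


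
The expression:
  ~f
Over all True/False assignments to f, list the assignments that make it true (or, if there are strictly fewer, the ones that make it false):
is true only for:
  f=False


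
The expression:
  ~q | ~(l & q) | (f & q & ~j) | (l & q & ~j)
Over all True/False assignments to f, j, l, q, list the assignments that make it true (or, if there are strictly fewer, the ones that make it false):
is false only for:
  f=False, j=True, l=True, q=True;
  f=True, j=True, l=True, q=True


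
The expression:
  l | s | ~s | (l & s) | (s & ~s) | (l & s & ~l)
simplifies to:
True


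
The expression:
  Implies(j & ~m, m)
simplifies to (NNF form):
m | ~j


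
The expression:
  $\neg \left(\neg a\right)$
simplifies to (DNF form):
$a$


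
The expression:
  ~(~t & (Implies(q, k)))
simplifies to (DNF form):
t | (q & ~k)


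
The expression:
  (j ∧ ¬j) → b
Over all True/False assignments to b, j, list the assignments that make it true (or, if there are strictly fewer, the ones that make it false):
is always true.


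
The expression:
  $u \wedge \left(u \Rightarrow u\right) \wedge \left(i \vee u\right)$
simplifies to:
$u$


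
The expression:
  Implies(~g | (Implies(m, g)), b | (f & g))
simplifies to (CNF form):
(b | f) & (b | g)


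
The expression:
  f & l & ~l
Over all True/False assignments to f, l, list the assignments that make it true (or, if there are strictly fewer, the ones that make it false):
is never true.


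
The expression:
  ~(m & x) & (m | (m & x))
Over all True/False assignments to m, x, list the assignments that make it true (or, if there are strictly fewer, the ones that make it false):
is true only for:
  m=True, x=False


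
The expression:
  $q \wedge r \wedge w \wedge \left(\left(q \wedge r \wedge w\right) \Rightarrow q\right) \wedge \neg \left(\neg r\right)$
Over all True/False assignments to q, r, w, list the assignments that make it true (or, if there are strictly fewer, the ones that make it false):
is true only for:
  q=True, r=True, w=True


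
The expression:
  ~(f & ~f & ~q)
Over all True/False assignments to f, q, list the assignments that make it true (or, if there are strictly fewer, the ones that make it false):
is always true.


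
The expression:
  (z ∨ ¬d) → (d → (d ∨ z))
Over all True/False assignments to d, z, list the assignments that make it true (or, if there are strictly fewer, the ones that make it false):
is always true.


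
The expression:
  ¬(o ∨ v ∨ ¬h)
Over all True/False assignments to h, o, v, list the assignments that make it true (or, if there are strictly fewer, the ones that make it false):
is true only for:
  h=True, o=False, v=False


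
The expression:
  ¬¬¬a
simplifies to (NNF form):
¬a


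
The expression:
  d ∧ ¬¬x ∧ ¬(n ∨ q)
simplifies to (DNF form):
d ∧ x ∧ ¬n ∧ ¬q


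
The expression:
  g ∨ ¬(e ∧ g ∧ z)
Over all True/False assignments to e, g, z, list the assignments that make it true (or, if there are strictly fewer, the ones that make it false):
is always true.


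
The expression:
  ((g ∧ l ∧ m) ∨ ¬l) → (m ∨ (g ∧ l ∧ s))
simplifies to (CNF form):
l ∨ m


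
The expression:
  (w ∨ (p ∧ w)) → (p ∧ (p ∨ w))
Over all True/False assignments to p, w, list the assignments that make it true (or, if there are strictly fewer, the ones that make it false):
is false only for:
  p=False, w=True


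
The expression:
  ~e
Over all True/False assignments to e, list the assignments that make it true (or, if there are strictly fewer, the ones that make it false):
is true only for:
  e=False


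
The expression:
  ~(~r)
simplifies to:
r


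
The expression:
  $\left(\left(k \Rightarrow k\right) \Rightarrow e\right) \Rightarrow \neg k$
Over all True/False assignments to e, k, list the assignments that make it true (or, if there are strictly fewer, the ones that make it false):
is false only for:
  e=True, k=True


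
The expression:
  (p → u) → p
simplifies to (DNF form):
p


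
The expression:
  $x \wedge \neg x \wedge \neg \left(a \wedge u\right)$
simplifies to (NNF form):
$\text{False}$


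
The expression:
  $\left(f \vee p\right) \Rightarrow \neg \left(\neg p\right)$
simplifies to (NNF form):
$p \vee \neg f$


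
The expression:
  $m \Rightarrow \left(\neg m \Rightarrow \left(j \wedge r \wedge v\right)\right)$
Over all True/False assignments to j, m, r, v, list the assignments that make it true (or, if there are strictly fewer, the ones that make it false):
is always true.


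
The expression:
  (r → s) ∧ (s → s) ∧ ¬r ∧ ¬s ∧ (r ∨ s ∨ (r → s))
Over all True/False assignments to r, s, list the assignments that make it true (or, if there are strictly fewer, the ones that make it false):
is true only for:
  r=False, s=False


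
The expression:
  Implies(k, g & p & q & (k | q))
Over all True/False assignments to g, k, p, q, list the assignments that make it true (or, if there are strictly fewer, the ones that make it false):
is false only for:
  g=False, k=True, p=False, q=False;
  g=False, k=True, p=False, q=True;
  g=False, k=True, p=True, q=False;
  g=False, k=True, p=True, q=True;
  g=True, k=True, p=False, q=False;
  g=True, k=True, p=False, q=True;
  g=True, k=True, p=True, q=False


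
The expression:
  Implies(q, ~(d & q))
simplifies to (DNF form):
~d | ~q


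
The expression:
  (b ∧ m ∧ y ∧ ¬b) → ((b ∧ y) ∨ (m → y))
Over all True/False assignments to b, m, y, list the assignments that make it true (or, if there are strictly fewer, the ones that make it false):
is always true.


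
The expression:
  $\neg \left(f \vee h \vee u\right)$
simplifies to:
$\neg f \wedge \neg h \wedge \neg u$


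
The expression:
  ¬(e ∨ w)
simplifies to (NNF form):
¬e ∧ ¬w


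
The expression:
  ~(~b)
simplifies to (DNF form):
b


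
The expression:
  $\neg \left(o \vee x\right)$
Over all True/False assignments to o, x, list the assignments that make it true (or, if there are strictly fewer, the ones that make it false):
is true only for:
  o=False, x=False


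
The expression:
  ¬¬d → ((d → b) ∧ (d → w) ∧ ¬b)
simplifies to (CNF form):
¬d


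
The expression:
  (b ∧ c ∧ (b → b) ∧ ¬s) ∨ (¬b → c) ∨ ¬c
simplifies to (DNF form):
True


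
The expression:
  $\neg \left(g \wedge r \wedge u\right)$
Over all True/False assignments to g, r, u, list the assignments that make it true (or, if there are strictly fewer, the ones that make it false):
is false only for:
  g=True, r=True, u=True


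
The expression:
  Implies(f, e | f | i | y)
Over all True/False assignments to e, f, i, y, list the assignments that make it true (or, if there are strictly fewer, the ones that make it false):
is always true.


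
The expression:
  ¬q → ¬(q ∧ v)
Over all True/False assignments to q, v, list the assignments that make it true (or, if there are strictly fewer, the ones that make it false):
is always true.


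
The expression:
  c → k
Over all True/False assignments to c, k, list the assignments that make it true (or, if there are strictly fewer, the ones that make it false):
is false only for:
  c=True, k=False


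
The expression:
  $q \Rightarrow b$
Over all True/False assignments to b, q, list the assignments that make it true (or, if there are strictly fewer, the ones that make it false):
is false only for:
  b=False, q=True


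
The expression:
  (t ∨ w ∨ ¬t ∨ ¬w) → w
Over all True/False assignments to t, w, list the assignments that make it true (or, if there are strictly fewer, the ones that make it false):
is true only for:
  t=False, w=True;
  t=True, w=True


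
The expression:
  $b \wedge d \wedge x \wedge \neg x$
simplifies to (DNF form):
$\text{False}$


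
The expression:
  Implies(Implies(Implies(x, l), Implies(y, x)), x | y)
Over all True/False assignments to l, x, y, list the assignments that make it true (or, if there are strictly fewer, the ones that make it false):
is false only for:
  l=False, x=False, y=False;
  l=True, x=False, y=False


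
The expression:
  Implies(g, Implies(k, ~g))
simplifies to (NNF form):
~g | ~k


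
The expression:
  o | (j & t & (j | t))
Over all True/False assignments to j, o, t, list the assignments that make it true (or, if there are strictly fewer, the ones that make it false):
is false only for:
  j=False, o=False, t=False;
  j=False, o=False, t=True;
  j=True, o=False, t=False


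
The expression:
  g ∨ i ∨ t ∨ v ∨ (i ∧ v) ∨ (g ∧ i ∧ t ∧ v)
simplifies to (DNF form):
g ∨ i ∨ t ∨ v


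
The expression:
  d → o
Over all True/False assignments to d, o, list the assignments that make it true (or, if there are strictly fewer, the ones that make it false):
is false only for:
  d=True, o=False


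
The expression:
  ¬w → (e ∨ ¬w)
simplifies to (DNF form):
True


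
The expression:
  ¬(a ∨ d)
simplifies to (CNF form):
¬a ∧ ¬d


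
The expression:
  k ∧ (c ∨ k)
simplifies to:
k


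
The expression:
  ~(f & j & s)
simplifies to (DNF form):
~f | ~j | ~s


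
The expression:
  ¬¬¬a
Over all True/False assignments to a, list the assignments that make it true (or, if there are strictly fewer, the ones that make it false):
is true only for:
  a=False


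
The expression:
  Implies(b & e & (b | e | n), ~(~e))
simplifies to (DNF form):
True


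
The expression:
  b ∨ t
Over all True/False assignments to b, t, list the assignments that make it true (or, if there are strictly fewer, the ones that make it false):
is false only for:
  b=False, t=False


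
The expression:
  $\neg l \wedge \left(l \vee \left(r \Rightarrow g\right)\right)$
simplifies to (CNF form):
$\neg l \wedge \left(g \vee \neg r\right)$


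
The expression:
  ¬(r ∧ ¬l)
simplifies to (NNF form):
l ∨ ¬r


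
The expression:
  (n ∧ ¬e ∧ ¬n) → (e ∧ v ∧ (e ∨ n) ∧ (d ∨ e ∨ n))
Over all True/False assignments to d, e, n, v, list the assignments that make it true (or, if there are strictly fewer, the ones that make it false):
is always true.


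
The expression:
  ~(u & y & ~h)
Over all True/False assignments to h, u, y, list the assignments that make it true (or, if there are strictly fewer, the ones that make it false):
is false only for:
  h=False, u=True, y=True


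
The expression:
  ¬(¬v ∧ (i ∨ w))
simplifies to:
v ∨ (¬i ∧ ¬w)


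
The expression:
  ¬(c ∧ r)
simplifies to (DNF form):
¬c ∨ ¬r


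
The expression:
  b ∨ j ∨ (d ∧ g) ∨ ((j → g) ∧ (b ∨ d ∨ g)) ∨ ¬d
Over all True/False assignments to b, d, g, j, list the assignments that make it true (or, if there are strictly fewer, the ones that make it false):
is always true.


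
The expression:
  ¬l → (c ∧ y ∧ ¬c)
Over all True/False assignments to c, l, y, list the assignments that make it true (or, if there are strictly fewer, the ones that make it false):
is true only for:
  c=False, l=True, y=False;
  c=False, l=True, y=True;
  c=True, l=True, y=False;
  c=True, l=True, y=True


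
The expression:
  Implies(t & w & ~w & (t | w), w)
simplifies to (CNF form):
True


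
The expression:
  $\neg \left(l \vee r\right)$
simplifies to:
$\neg l \wedge \neg r$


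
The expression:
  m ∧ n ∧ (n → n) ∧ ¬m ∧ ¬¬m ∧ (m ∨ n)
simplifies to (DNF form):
False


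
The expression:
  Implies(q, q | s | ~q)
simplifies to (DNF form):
True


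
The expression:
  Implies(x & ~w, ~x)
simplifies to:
w | ~x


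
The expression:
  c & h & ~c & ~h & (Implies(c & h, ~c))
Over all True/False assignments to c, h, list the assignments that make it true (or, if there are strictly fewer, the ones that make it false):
is never true.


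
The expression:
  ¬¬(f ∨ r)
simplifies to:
f ∨ r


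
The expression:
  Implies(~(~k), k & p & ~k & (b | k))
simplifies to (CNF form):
~k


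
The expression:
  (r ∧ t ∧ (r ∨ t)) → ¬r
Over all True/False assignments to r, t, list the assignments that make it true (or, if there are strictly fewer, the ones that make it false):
is false only for:
  r=True, t=True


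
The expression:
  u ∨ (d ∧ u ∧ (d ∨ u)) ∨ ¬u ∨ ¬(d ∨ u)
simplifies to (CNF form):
True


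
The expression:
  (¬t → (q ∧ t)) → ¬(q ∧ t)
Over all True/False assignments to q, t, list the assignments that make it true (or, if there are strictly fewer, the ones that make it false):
is false only for:
  q=True, t=True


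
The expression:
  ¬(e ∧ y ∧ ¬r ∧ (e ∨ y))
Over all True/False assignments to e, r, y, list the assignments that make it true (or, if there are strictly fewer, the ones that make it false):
is false only for:
  e=True, r=False, y=True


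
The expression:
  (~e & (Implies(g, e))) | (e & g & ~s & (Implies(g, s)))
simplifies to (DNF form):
~e & ~g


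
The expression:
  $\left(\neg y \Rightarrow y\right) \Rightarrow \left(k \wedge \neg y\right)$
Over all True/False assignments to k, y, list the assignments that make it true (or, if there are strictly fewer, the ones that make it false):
is true only for:
  k=False, y=False;
  k=True, y=False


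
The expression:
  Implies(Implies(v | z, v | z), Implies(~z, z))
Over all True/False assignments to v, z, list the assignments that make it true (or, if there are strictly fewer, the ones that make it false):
is true only for:
  v=False, z=True;
  v=True, z=True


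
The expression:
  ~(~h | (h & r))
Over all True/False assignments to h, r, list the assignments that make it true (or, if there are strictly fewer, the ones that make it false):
is true only for:
  h=True, r=False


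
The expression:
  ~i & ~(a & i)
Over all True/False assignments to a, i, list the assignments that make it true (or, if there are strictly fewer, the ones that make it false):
is true only for:
  a=False, i=False;
  a=True, i=False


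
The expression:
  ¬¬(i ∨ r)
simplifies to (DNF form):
i ∨ r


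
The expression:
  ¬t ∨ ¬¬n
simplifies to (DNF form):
n ∨ ¬t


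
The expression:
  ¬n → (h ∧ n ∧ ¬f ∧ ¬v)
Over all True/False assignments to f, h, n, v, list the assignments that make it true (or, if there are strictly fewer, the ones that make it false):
is true only for:
  f=False, h=False, n=True, v=False;
  f=False, h=False, n=True, v=True;
  f=False, h=True, n=True, v=False;
  f=False, h=True, n=True, v=True;
  f=True, h=False, n=True, v=False;
  f=True, h=False, n=True, v=True;
  f=True, h=True, n=True, v=False;
  f=True, h=True, n=True, v=True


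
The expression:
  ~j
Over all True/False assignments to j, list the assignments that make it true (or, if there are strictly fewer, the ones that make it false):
is true only for:
  j=False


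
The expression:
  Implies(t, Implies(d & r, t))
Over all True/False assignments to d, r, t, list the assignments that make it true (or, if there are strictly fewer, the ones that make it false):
is always true.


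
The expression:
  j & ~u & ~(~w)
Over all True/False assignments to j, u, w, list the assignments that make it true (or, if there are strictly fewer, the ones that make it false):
is true only for:
  j=True, u=False, w=True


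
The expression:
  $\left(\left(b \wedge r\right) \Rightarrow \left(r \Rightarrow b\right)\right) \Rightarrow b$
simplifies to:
$b$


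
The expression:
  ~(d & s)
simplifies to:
~d | ~s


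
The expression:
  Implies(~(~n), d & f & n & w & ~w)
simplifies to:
~n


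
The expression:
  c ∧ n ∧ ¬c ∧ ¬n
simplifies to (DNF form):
False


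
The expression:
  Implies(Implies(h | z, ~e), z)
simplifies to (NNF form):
z | (e & h)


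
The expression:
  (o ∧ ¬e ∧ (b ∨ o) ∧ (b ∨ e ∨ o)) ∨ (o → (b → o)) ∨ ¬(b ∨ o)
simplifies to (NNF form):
True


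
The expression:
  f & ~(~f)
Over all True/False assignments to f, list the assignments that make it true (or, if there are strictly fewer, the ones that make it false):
is true only for:
  f=True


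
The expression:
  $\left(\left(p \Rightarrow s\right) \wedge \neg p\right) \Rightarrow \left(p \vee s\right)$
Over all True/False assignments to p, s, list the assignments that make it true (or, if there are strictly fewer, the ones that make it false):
is false only for:
  p=False, s=False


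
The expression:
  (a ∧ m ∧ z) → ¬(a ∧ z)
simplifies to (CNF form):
¬a ∨ ¬m ∨ ¬z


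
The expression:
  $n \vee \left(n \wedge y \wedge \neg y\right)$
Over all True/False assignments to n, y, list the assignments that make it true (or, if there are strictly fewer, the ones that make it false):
is true only for:
  n=True, y=False;
  n=True, y=True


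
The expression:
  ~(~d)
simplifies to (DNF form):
d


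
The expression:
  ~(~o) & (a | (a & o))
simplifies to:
a & o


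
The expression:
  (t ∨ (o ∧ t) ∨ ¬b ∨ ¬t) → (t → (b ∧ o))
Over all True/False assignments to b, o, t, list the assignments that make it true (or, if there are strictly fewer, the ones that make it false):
is false only for:
  b=False, o=False, t=True;
  b=False, o=True, t=True;
  b=True, o=False, t=True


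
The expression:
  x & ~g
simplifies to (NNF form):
x & ~g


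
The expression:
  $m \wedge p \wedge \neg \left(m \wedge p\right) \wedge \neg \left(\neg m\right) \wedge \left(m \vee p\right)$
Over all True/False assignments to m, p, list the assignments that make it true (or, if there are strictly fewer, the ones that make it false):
is never true.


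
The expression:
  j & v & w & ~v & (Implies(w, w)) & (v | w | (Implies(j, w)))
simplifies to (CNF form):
False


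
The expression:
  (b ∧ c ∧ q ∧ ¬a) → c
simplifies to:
True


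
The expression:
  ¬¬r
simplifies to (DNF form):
r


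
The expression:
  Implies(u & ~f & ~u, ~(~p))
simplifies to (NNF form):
True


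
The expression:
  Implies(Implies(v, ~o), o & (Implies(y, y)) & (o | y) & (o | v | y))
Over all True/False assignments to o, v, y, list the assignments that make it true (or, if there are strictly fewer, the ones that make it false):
is true only for:
  o=True, v=False, y=False;
  o=True, v=False, y=True;
  o=True, v=True, y=False;
  o=True, v=True, y=True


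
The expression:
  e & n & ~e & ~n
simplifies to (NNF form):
False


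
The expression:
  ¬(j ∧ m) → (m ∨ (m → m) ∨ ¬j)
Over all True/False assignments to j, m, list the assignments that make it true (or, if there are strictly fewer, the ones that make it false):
is always true.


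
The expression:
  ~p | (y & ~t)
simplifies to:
~p | (y & ~t)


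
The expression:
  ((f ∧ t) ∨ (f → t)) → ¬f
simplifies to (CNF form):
¬f ∨ ¬t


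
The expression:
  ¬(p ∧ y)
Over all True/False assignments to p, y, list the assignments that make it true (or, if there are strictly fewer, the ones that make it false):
is false only for:
  p=True, y=True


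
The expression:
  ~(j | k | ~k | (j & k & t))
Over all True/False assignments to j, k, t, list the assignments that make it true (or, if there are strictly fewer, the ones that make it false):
is never true.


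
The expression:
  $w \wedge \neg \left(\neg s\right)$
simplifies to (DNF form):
$s \wedge w$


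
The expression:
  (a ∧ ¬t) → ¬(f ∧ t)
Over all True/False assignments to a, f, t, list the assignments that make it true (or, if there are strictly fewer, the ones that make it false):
is always true.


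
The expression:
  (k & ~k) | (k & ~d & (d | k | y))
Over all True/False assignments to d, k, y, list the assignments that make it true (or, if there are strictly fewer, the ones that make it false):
is true only for:
  d=False, k=True, y=False;
  d=False, k=True, y=True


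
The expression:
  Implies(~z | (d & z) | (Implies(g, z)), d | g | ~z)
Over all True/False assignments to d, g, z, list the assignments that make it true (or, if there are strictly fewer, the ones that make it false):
is false only for:
  d=False, g=False, z=True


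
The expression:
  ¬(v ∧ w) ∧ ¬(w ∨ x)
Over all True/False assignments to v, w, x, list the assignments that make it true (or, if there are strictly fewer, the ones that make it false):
is true only for:
  v=False, w=False, x=False;
  v=True, w=False, x=False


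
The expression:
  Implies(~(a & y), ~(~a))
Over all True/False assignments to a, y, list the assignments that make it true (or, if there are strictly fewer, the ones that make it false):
is true only for:
  a=True, y=False;
  a=True, y=True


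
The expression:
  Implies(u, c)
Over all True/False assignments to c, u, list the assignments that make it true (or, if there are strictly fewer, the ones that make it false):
is false only for:
  c=False, u=True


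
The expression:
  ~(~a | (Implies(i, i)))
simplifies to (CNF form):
False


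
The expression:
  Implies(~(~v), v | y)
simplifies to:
True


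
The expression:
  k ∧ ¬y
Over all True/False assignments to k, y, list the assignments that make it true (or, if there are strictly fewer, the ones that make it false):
is true only for:
  k=True, y=False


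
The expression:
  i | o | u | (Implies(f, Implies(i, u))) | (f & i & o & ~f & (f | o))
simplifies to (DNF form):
True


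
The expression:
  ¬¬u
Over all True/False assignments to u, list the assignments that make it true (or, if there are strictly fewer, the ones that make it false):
is true only for:
  u=True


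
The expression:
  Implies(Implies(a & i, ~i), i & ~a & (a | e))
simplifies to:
i & (a | e)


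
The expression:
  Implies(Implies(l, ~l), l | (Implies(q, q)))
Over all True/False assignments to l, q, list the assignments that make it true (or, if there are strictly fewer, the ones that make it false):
is always true.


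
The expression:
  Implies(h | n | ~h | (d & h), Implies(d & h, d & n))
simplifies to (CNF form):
n | ~d | ~h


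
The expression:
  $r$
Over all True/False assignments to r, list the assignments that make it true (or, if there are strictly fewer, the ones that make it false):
is true only for:
  r=True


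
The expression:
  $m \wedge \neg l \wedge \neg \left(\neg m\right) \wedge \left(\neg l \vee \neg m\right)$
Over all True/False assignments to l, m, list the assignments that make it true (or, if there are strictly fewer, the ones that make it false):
is true only for:
  l=False, m=True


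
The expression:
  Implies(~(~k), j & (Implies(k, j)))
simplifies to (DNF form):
j | ~k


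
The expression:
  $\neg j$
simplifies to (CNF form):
$\neg j$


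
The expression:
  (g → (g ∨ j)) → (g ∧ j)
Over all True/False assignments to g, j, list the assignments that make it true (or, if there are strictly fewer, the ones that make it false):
is true only for:
  g=True, j=True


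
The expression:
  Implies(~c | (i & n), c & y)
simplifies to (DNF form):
(c & y) | (c & ~i) | (c & ~n)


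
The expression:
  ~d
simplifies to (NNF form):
~d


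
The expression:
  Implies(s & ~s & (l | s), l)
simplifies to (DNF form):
True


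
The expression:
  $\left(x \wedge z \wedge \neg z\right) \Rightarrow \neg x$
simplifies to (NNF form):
$\text{True}$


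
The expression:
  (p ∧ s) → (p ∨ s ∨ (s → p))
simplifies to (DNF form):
True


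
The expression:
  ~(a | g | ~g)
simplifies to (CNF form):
False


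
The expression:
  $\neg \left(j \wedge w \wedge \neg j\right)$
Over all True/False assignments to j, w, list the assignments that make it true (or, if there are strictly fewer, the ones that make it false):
is always true.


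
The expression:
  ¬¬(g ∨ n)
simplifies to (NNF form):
g ∨ n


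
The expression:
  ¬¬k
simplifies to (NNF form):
k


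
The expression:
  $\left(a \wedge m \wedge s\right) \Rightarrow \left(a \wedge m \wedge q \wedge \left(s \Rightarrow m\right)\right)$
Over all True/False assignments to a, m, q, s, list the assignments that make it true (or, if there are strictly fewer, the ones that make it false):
is false only for:
  a=True, m=True, q=False, s=True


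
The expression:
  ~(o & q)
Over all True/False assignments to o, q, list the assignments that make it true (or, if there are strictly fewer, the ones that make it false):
is false only for:
  o=True, q=True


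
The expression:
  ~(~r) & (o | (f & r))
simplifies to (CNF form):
r & (f | o)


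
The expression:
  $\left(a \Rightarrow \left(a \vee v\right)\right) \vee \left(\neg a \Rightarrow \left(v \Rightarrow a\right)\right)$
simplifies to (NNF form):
$\text{True}$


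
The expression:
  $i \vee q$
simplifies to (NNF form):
$i \vee q$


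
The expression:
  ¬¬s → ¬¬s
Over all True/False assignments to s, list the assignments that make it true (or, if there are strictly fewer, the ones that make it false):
is always true.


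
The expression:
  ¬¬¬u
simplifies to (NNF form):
¬u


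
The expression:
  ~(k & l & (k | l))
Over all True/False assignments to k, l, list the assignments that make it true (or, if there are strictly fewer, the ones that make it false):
is false only for:
  k=True, l=True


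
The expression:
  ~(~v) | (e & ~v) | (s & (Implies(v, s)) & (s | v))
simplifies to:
e | s | v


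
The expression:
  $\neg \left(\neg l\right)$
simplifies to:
$l$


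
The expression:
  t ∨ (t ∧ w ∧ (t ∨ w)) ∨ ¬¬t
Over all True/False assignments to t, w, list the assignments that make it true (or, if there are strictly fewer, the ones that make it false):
is true only for:
  t=True, w=False;
  t=True, w=True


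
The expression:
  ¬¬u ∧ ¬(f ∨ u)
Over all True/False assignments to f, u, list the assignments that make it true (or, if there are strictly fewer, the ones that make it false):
is never true.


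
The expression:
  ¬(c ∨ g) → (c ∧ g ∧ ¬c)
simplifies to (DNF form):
c ∨ g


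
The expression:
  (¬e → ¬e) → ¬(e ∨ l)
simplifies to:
¬e ∧ ¬l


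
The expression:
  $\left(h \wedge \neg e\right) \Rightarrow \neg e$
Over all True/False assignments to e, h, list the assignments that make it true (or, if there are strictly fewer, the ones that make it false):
is always true.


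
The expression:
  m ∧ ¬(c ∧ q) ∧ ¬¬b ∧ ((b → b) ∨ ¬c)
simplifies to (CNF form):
b ∧ m ∧ (¬c ∨ ¬q)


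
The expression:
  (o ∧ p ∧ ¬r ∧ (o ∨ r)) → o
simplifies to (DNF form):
True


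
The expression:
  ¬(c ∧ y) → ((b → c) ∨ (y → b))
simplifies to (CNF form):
True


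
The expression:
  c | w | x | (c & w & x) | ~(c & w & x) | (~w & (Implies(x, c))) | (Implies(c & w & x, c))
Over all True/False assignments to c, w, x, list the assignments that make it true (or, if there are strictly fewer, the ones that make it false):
is always true.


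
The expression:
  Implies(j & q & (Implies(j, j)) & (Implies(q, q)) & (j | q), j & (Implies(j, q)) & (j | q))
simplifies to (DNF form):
True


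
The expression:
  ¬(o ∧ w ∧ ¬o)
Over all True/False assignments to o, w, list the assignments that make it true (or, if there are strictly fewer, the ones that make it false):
is always true.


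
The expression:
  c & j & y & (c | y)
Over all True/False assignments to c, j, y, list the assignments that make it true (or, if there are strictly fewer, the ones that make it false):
is true only for:
  c=True, j=True, y=True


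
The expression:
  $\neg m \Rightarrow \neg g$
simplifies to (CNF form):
$m \vee \neg g$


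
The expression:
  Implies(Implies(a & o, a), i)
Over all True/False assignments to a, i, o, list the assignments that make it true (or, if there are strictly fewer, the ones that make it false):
is true only for:
  a=False, i=True, o=False;
  a=False, i=True, o=True;
  a=True, i=True, o=False;
  a=True, i=True, o=True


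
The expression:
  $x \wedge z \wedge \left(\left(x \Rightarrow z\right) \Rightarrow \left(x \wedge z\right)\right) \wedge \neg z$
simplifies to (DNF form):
$\text{False}$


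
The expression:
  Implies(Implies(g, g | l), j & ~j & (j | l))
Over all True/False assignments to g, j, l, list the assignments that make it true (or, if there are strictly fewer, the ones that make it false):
is never true.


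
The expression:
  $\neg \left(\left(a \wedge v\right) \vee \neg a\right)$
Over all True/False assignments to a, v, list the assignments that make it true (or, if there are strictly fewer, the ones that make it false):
is true only for:
  a=True, v=False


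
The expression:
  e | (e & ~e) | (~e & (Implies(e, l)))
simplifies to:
True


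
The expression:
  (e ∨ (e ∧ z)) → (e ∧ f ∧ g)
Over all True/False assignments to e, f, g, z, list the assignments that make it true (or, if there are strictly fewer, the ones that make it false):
is false only for:
  e=True, f=False, g=False, z=False;
  e=True, f=False, g=False, z=True;
  e=True, f=False, g=True, z=False;
  e=True, f=False, g=True, z=True;
  e=True, f=True, g=False, z=False;
  e=True, f=True, g=False, z=True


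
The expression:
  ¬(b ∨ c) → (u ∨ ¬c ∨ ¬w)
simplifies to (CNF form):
True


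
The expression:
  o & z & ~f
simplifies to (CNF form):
o & z & ~f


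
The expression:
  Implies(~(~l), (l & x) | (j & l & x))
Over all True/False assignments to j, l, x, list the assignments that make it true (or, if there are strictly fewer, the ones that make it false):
is false only for:
  j=False, l=True, x=False;
  j=True, l=True, x=False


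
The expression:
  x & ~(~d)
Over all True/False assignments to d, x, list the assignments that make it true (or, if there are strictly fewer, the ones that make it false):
is true only for:
  d=True, x=True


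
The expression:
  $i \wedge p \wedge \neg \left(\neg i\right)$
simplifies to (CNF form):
$i \wedge p$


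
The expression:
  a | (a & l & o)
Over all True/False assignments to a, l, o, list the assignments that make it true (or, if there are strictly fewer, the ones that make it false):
is true only for:
  a=True, l=False, o=False;
  a=True, l=False, o=True;
  a=True, l=True, o=False;
  a=True, l=True, o=True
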